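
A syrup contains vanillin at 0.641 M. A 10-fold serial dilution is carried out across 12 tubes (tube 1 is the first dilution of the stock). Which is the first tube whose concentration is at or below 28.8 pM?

Tube n has concentration 0.641 M / 10ⁿ.
Need 10ⁿ ≥ 0.641 M / 28.8 pM = 2.23 × 10¹⁰, so n ≥ 10.35.
First such tube: n = 11.

tube 11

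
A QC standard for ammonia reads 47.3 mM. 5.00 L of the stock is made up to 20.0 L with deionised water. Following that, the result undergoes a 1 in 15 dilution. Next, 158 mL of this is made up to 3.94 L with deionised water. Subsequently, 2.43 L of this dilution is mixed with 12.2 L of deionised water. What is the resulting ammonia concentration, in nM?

Overall dilution factor = 4 × 15 × 24.94 × 6.021 = 9008.
47.3 mM / 9008 = 5.25 × 10⁻³ mM = 5250 nM.

5250 nM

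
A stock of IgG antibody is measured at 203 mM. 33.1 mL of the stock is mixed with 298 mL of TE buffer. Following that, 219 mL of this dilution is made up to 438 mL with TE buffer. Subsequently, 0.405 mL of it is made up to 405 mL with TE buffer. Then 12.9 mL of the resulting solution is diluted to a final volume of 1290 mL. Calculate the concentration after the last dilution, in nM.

Overall dilution factor = 10.00 × 2 × 1000 × 100 = 2.00 × 10⁶.
203 mM / 2.00 × 10⁶ = 1.01 × 10⁻⁴ mM = 101 nM.

101 nM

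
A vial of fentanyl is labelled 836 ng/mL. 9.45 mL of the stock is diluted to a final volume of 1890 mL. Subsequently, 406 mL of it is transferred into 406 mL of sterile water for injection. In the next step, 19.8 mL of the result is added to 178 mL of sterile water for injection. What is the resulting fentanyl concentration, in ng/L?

209 ng/L

Overall dilution factor = 200 × 2 × 9.990 = 3996.
836 ng/mL / 3996 = 0.209 ng/mL = 209 ng/L.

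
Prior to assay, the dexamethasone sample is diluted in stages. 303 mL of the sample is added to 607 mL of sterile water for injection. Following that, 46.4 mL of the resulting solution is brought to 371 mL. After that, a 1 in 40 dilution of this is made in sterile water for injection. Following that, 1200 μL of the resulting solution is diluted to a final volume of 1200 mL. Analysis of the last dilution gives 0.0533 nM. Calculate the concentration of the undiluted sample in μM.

Overall dilution factor = 3.003 × 7.996 × 40 × 1000 = 9.61 × 10⁵.
Original = 0.0533 nM × 9.61 × 10⁵ = 5.12 × 10⁴ nM = 51.2 μM.

51.2 μM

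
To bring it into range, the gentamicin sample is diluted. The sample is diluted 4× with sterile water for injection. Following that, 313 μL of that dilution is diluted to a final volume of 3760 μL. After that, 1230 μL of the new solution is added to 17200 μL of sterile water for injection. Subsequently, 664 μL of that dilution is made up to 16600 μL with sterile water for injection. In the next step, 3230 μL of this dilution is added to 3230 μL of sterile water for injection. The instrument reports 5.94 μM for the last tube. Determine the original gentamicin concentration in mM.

Overall dilution factor = 4 × 12.01 × 14.98 × 25 × 2 = 3.60 × 10⁴.
Original = 5.94 μM × 3.60 × 10⁴ = 2.14 × 10⁵ μM = 214 mM.

214 mM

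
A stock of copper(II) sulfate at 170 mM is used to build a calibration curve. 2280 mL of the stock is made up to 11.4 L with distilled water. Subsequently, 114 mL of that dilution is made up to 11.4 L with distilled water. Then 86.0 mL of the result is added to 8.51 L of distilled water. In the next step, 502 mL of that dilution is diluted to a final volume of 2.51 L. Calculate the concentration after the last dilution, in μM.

Overall dilution factor = 5 × 100 × 99.95 × 5 = 2.50 × 10⁵.
170 mM / 2.50 × 10⁵ = 6.80 × 10⁻⁴ mM = 0.680 μM.

0.680 μM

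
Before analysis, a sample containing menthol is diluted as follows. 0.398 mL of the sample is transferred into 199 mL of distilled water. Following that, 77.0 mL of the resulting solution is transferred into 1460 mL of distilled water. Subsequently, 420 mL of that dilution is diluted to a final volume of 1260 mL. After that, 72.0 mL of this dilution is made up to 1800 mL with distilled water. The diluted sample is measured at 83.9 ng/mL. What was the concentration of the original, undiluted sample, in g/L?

Overall dilution factor = 501 × 19.96 × 3 × 25 = 7.50 × 10⁵.
Original = 83.9 ng/mL × 7.50 × 10⁵ = 6.29 × 10⁷ ng/mL = 62.9 g/L.

62.9 g/L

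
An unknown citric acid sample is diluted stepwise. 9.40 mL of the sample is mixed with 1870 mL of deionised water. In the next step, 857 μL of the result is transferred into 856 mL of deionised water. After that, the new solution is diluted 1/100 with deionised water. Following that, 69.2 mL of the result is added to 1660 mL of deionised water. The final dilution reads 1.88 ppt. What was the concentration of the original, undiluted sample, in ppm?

939 ppm

Overall dilution factor = 199.9 × 999.8 × 100 × 24.99 = 5.00 × 10⁸.
Original = 1.88 ppt × 5.00 × 10⁸ = 9.39 × 10⁸ ppt = 939 ppm.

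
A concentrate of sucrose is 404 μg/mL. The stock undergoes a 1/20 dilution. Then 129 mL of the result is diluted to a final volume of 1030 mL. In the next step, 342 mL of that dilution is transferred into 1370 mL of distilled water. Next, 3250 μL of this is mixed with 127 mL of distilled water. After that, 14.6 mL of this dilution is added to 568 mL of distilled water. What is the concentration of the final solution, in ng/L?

Overall dilution factor = 20 × 7.984 × 5.006 × 40.08 × 39.90 = 1.28 × 10⁶.
404 μg/mL / 1.28 × 10⁶ = 3.16 × 10⁻⁴ μg/mL = 316 ng/L.

316 ng/L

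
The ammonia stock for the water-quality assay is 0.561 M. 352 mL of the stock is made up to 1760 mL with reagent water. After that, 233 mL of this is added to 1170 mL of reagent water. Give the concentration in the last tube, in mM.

18.6 mM

Overall dilution factor = 5 × 6.021 = 30.1.
0.561 M / 30.1 = 0.0186 M = 18.6 mM.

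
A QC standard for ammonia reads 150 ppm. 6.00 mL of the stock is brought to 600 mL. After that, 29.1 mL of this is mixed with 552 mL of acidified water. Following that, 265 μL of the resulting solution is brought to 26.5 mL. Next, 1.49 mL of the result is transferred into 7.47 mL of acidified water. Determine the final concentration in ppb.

Overall dilution factor = 100 × 19.97 × 100 × 6.013 = 1.20 × 10⁶.
150 ppm / 1.20 × 10⁶ = 1.25 × 10⁻⁴ ppm = 0.125 ppb.

0.125 ppb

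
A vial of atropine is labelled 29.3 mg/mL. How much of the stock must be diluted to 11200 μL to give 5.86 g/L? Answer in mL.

5.86 g/L = 5.86 mg/mL.
V₁ = C₂V₂/C₁ = 5.86 × 11200 / 29.3 = 2240 μL = 2.24 mL.

2.24 mL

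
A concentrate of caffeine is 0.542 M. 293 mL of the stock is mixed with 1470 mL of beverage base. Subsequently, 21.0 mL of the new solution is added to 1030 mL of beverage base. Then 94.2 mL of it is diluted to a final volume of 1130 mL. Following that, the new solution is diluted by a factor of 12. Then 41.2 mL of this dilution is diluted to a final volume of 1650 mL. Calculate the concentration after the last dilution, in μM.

Overall dilution factor = 6.017 × 50.05 × 12.00 × 12 × 40.05 = 1.74 × 10⁶.
0.542 M / 1.74 × 10⁶ = 3.12 × 10⁻⁷ M = 0.312 μM.

0.312 μM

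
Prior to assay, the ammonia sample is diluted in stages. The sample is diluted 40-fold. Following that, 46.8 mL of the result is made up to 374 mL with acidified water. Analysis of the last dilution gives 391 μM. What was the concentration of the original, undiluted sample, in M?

0.125 M

Overall dilution factor = 40 × 7.991 = 320.
Original = 391 μM × 320 = 1.25 × 10⁵ μM = 0.125 M.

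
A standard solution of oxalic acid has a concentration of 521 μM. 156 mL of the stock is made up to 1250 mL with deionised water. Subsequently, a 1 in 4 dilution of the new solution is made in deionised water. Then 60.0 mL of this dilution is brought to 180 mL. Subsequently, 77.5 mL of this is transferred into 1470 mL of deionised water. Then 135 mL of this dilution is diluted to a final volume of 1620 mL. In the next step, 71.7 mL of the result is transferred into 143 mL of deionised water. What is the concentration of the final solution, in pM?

7550 pM

Overall dilution factor = 8.013 × 4 × 3 × 19.97 × 12 × 2.994 = 6.90 × 10⁴.
521 μM / 6.90 × 10⁴ = 7.55 × 10⁻³ μM = 7550 pM.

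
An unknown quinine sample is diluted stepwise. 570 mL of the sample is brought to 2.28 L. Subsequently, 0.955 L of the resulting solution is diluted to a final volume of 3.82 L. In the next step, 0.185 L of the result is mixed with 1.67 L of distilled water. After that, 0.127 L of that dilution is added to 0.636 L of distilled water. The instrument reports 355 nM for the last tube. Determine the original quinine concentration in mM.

0.342 mM

Overall dilution factor = 4 × 4 × 10.03 × 6.008 = 964.
Original = 355 nM × 964 = 3.42 × 10⁵ nM = 0.342 mM.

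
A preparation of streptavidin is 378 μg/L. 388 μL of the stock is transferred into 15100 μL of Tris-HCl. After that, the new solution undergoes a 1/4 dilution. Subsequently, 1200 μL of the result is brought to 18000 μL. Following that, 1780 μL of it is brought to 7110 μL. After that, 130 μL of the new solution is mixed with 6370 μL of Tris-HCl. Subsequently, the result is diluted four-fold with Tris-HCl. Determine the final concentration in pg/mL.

Overall dilution factor = 39.92 × 4 × 15 × 3.994 × 50 × 4 = 1.91 × 10⁶.
378 μg/L / 1.91 × 10⁶ = 1.98 × 10⁻⁴ μg/L = 0.198 pg/mL.

0.198 pg/mL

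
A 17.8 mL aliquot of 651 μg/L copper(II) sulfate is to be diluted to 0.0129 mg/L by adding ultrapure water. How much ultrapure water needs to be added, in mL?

0.0129 mg/L = 12.9 μg/L.
V₂ = C₁V₁/C₂ = 651 × 17.8 / 12.9 = 898 mL.
Diluent to add = V₂ − V₁ = 898 − 17.8 = 880 mL.

880 mL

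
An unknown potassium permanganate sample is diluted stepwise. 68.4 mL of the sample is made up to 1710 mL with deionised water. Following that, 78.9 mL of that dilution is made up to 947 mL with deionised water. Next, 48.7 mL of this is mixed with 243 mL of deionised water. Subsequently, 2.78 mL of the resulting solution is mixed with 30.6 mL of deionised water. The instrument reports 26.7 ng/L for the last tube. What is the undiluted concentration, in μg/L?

Overall dilution factor = 25 × 12.00 × 5.990 × 12.01 = 2.16 × 10⁴.
Original = 26.7 ng/L × 2.16 × 10⁴ = 5.76 × 10⁵ ng/L = 576 μg/L.

576 μg/L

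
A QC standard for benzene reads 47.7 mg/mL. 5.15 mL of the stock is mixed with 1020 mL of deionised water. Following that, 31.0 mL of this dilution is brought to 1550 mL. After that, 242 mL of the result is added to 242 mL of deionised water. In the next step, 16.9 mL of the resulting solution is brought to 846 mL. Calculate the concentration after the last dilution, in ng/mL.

Overall dilution factor = 199.1 × 50 × 2 × 50.06 = 9.96 × 10⁵.
47.7 mg/mL / 9.96 × 10⁵ = 4.79 × 10⁻⁵ mg/mL = 47.9 ng/mL.

47.9 ng/mL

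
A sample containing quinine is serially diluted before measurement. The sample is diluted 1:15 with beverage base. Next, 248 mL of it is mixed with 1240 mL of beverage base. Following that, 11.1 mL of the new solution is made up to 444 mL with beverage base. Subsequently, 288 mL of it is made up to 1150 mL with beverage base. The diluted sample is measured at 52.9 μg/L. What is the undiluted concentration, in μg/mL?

760 μg/mL

Overall dilution factor = 15 × 6 × 40 × 3.993 = 1.44 × 10⁴.
Original = 52.9 μg/L × 1.44 × 10⁴ = 7.60 × 10⁵ μg/L = 760 μg/mL.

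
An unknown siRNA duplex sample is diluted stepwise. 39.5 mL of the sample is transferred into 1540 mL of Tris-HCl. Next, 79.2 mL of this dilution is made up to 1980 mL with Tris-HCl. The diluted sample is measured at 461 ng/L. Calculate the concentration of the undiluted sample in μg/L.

Overall dilution factor = 39.99 × 25 = 1000.
Original = 461 ng/L × 1000 = 4.61 × 10⁵ ng/L = 461 μg/L.

461 μg/L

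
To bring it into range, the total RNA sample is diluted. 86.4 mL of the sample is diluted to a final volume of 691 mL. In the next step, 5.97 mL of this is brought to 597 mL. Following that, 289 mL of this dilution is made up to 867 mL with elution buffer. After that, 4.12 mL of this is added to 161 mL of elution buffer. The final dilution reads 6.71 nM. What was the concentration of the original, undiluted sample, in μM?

Overall dilution factor = 7.998 × 100 × 3 × 40.08 = 9.62 × 10⁴.
Original = 6.71 nM × 9.62 × 10⁴ = 6.45 × 10⁵ nM = 645 μM.

645 μM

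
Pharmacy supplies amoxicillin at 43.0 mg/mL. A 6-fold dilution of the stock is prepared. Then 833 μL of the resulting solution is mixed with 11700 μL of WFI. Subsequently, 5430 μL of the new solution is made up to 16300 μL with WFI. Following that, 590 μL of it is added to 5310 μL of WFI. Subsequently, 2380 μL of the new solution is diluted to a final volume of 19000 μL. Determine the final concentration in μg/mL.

1.99 μg/mL

Overall dilution factor = 6 × 15.05 × 3.002 × 10 × 7.983 = 2.16 × 10⁴.
43.0 mg/mL / 2.16 × 10⁴ = 1.99 × 10⁻³ mg/mL = 1.99 μg/mL.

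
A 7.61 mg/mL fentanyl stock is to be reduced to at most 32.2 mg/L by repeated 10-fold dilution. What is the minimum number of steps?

Need 10ⁿ ≥ 236, so n ≥ log(236)/log(10) = 2.37.
Minimum whole steps: n = 3.

3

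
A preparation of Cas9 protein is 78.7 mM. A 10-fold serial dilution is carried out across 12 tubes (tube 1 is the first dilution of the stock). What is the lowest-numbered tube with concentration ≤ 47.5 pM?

tube 10

Tube n has concentration 78.7 mM / 10ⁿ.
Need 10ⁿ ≥ 78.7 mM / 47.5 pM = 1.66 × 10⁹, so n ≥ 9.22.
First such tube: n = 10.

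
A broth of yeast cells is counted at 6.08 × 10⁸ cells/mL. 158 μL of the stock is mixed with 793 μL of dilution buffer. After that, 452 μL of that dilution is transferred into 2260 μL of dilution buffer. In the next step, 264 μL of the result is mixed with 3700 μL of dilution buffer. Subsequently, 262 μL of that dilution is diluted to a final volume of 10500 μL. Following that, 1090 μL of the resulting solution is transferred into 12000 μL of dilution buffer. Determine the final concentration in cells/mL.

2330 cells/mL

Overall dilution factor = 6.019 × 6 × 15.02 × 40.08 × 12.01 = 2.61 × 10⁵.
6.08 × 10⁸ cells/mL / 2.61 × 10⁵ = 2330 cells/mL.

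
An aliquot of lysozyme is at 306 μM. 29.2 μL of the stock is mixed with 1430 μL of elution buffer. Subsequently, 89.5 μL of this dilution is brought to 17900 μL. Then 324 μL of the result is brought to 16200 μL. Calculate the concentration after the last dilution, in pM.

Overall dilution factor = 49.97 × 200 × 50 = 5.00 × 10⁵.
306 μM / 5.00 × 10⁵ = 6.12 × 10⁻⁴ μM = 612 pM.

612 pM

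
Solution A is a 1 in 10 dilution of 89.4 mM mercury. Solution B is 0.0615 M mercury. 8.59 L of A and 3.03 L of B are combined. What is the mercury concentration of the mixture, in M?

C_A = 89.4 mM / 10 = 8.94 mM.
C_B = 0.0615 M = 61.5 mM.
C_mix = (C_A·V_A + C_B·V_B)/(V_A + V_B) = (8.94×8.59 + 61.5×3.03) / 11.62 = 22.6 mM = 0.0226 M.

0.0226 M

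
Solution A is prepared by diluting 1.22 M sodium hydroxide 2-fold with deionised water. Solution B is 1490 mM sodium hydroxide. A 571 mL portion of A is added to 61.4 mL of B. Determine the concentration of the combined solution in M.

C_A = 1.22 M / 2 = 0.610 M.
C_B = 1490 mM = 1.49 M.
C_mix = (C_A·V_A + C_B·V_B)/(V_A + V_B) = (0.610×571 + 1.49×61.4) / 632.4 = 0.695 M.

0.695 M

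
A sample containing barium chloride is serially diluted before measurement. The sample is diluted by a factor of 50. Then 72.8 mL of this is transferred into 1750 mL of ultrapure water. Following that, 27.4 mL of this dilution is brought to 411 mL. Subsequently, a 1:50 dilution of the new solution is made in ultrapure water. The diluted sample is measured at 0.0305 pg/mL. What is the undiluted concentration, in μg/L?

Overall dilution factor = 50 × 25.04 × 15 × 50 = 9.39 × 10⁵.
Original = 0.0305 pg/mL × 9.39 × 10⁵ = 2.86 × 10⁴ pg/mL = 28.6 μg/L.

28.6 μg/L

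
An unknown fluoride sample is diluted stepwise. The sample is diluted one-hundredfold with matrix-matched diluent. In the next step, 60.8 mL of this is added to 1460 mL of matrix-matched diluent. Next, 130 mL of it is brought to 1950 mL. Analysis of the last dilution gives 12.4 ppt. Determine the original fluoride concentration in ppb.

Overall dilution factor = 100 × 25.01 × 15 = 3.75 × 10⁴.
Original = 12.4 ppt × 3.75 × 10⁴ = 4.65 × 10⁵ ppt = 465 ppb.

465 ppb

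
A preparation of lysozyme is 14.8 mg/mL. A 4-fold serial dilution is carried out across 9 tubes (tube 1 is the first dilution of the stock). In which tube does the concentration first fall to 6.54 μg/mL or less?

Tube n has concentration 14.8 mg/mL / 4ⁿ.
Need 4ⁿ ≥ 14.8 mg/mL / 6.54 μg/mL = 2263, so n ≥ 5.57.
First such tube: n = 6.

tube 6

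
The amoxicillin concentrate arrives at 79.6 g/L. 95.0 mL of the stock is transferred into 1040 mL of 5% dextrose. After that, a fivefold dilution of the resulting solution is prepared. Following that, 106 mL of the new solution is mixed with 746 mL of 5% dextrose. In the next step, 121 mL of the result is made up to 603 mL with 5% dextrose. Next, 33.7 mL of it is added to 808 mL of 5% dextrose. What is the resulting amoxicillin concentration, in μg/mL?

1.33 μg/mL

Overall dilution factor = 11.95 × 5 × 8.038 × 4.983 × 24.98 = 5.98 × 10⁴.
79.6 g/L / 5.98 × 10⁴ = 1.33 × 10⁻³ g/L = 1.33 μg/mL.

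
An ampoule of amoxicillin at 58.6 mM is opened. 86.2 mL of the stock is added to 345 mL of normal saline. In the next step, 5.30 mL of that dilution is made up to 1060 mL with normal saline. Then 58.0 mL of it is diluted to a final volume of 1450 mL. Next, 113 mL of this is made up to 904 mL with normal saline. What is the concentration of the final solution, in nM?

293 nM

Overall dilution factor = 5.002 × 200 × 25 × 8 = 2.00 × 10⁵.
58.6 mM / 2.00 × 10⁵ = 2.93 × 10⁻⁴ mM = 293 nM.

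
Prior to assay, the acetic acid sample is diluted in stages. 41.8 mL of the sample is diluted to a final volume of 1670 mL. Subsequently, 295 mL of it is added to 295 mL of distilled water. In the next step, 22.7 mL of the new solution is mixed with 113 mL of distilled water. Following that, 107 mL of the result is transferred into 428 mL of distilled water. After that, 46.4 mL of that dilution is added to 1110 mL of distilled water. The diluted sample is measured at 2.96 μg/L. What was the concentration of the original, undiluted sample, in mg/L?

176 mg/L

Overall dilution factor = 39.95 × 2 × 5.978 × 5 × 24.92 = 5.95 × 10⁴.
Original = 2.96 μg/L × 5.95 × 10⁴ = 1.76 × 10⁵ μg/L = 176 mg/L.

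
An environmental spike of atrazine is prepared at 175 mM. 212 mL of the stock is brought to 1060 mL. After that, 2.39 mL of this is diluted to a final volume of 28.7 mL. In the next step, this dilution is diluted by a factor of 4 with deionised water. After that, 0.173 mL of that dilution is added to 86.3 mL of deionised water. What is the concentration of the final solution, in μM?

1.46 μM

Overall dilution factor = 5 × 12.01 × 4 × 499.8 = 1.20 × 10⁵.
175 mM / 1.20 × 10⁵ = 1.46 × 10⁻³ mM = 1.46 μM.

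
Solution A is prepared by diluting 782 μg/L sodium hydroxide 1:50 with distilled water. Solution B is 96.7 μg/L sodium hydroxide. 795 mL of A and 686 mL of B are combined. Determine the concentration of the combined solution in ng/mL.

53.2 ng/mL

C_A = 782 μg/L / 50 = 15.6 μg/L.
C_mix = (C_A·V_A + C_B·V_B)/(V_A + V_B) = (15.6×795 + 96.7×686) / 1481 = 53.2 μg/L = 53.2 ng/mL.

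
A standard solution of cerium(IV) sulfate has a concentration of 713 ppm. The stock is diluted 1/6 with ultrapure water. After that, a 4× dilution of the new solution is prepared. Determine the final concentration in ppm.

Overall dilution factor = 6 × 4 = 24.0.
713 ppm / 24.0 = 29.7 ppm.

29.7 ppm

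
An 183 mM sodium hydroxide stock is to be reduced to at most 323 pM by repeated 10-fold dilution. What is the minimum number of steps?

Need 10ⁿ ≥ 5.67 × 10⁸, so n ≥ log(5.67 × 10⁸)/log(10) = 8.75.
Minimum whole steps: n = 9.

9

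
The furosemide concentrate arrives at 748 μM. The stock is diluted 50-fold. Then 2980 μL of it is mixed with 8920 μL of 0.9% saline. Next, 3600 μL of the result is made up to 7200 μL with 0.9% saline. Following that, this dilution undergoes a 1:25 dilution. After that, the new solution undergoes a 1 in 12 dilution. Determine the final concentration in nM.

Overall dilution factor = 50 × 3.993 × 2 × 25 × 12 = 1.20 × 10⁵.
748 μM / 1.20 × 10⁵ = 6.24 × 10⁻³ μM = 6.24 nM.

6.24 nM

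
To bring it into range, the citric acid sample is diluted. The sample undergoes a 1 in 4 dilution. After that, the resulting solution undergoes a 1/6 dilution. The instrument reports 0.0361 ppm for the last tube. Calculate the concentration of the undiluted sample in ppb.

Overall dilution factor = 4 × 6 = 24.0.
Original = 0.0361 ppm × 24.0 = 0.866 ppm = 866 ppb.

866 ppb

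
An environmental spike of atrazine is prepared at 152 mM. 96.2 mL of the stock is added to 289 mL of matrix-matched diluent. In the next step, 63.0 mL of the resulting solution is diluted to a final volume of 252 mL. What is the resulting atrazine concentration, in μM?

Overall dilution factor = 4.004 × 4 = 16.0.
152 mM / 16.0 = 9.49 mM = 9490 μM.

9490 μM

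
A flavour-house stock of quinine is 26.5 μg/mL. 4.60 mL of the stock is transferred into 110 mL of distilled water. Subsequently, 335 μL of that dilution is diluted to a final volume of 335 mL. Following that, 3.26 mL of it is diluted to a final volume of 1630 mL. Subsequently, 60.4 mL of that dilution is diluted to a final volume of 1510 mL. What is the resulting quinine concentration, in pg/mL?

0.0851 pg/mL

Overall dilution factor = 24.91 × 1000 × 500 × 25 = 3.11 × 10⁸.
26.5 μg/mL / 3.11 × 10⁸ = 8.51 × 10⁻⁸ μg/mL = 0.0851 pg/mL.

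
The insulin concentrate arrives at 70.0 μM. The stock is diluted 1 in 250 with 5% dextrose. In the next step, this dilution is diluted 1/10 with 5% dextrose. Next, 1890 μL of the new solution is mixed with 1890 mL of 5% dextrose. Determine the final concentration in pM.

28.0 pM

Overall dilution factor = 250 × 10 × 1001 = 2.50 × 10⁶.
70.0 μM / 2.50 × 10⁶ = 2.80 × 10⁻⁵ μM = 28.0 pM.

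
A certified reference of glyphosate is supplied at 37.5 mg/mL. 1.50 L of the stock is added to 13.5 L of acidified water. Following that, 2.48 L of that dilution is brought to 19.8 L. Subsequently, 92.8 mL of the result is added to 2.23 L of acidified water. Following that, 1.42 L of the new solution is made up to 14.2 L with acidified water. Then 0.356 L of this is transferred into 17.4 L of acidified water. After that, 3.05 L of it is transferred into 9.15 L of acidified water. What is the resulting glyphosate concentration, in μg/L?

Overall dilution factor = 10 × 7.984 × 25.03 × 10 × 49.88 × 4 = 3.99 × 10⁶.
37.5 mg/mL / 3.99 × 10⁶ = 9.41 × 10⁻⁶ mg/mL = 9.41 μg/L.

9.41 μg/L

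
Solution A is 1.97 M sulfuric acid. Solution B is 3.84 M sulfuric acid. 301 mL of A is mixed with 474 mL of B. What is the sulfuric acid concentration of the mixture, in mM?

C_mix = (C_A·V_A + C_B·V_B)/(V_A + V_B) = (1.97×301 + 3.84×474) / 775.0 = 3.11 M = 3110 mM.

3110 mM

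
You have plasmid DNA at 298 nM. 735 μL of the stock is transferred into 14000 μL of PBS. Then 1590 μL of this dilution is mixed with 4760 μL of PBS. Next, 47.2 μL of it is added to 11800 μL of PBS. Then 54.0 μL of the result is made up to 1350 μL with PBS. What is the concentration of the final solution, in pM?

0.593 pM

Overall dilution factor = 20.05 × 3.994 × 251 × 25 = 5.02 × 10⁵.
298 nM / 5.02 × 10⁵ = 5.93 × 10⁻⁴ nM = 0.593 pM.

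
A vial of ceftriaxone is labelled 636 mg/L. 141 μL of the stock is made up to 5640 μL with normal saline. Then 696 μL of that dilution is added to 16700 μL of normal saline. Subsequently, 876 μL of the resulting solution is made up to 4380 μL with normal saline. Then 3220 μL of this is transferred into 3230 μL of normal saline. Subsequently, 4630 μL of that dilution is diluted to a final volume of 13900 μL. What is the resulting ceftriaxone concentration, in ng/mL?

Overall dilution factor = 40 × 24.99 × 5 × 2.003 × 3.002 = 3.01 × 10⁴.
636 mg/L / 3.01 × 10⁴ = 0.0212 mg/L = 21.2 ng/mL.

21.2 ng/mL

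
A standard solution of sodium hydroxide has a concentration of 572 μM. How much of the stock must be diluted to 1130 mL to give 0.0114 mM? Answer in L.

0.0114 mM = 11.4 μM.
V₁ = C₂V₂/C₁ = 11.4 × 1130 / 572 = 22.5 mL = 0.0225 L.

0.0225 L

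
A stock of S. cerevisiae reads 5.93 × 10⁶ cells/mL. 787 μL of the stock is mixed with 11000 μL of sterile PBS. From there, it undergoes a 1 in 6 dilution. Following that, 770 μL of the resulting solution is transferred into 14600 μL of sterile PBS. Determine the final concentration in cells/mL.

3310 cells/mL

Overall dilution factor = 14.98 × 6 × 19.96 = 1794.
5.93 × 10⁶ cells/mL / 1794 = 3310 cells/mL.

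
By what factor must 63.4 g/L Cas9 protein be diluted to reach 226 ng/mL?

Factor = C₀/C_target = 63.4 g/L / 226 ng/mL = 2.81 × 10⁵.

2.81 × 10⁵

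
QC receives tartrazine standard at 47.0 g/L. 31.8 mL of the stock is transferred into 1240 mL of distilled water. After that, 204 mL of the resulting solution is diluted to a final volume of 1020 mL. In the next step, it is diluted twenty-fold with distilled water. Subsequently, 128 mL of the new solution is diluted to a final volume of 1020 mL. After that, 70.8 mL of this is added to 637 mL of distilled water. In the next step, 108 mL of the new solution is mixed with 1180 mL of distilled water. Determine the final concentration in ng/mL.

12.4 ng/mL

Overall dilution factor = 39.99 × 5 × 20 × 7.969 × 9.997 × 11.93 = 3.80 × 10⁶.
47.0 g/L / 3.80 × 10⁶ = 1.24 × 10⁻⁵ g/L = 12.4 ng/mL.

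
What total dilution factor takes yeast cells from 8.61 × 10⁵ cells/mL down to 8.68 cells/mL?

9.92 × 10⁴

Factor = C₀/C_target = 8.61 × 10⁵ cells/mL / 8.68 cells/mL = 9.92 × 10⁴.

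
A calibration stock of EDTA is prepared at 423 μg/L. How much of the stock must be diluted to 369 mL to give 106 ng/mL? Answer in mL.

106 ng/mL = 106 μg/L.
V₁ = C₂V₂/C₁ = 106 × 369 / 423 = 92.5 mL.

92.5 mL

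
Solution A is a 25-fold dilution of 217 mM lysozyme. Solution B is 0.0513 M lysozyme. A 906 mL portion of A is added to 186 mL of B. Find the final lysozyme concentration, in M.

C_A = 217 mM / 25 = 8.68 mM.
C_B = 0.0513 M = 51.3 mM.
C_mix = (C_A·V_A + C_B·V_B)/(V_A + V_B) = (8.68×906 + 51.3×186) / 1092 = 15.9 mM = 0.0159 M.

0.0159 M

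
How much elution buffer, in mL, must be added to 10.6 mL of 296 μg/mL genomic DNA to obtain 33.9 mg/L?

82.0 mL

33.9 mg/L = 33.9 μg/mL.
V₂ = C₁V₁/C₂ = 296 × 10.6 / 33.9 = 92.6 mL.
Diluent to add = V₂ − V₁ = 92.6 − 10.6 = 82.0 mL.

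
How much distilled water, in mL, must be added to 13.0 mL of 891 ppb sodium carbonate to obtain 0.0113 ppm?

1010 mL

0.0113 ppm = 11.3 ppb.
V₂ = C₁V₁/C₂ = 891 × 13.0 / 11.3 = 1025 mL.
Diluent to add = V₂ − V₁ = 1025 − 13.0 = 1010 mL.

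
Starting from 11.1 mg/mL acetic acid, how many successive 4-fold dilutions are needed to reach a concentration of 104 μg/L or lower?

Need 4ⁿ ≥ 1.07 × 10⁵, so n ≥ log(1.07 × 10⁵)/log(4) = 8.35.
Minimum whole steps: n = 9.

9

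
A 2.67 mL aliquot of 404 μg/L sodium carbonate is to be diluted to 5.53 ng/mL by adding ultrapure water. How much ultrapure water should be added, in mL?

5.53 ng/mL = 5.53 μg/L.
V₂ = C₁V₁/C₂ = 404 × 2.67 / 5.53 = 195 mL.
Diluent to add = V₂ − V₁ = 195 − 2.67 = 192 mL.

192 mL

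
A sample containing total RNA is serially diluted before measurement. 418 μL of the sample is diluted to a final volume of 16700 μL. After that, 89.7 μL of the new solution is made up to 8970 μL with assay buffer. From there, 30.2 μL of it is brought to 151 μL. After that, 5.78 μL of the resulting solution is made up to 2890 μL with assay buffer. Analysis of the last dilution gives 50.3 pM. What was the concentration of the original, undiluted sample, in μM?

502 μM

Overall dilution factor = 39.95 × 100 × 5 × 500 = 9.99 × 10⁶.
Original = 50.3 pM × 9.99 × 10⁶ = 5.02 × 10⁸ pM = 502 μM.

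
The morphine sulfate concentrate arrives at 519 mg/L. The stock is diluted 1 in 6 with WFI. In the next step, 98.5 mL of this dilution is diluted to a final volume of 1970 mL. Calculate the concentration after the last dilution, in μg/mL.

4.33 μg/mL

Overall dilution factor = 6 × 20 = 120.
519 mg/L / 120 = 4.33 mg/L = 4.33 μg/mL.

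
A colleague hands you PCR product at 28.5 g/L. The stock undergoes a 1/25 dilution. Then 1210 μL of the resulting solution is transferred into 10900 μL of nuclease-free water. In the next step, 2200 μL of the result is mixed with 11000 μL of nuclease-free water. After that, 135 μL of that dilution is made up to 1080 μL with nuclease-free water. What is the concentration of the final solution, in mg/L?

2.37 mg/L

Overall dilution factor = 25 × 10.01 × 6 × 8 = 1.20 × 10⁴.
28.5 g/L / 1.20 × 10⁴ = 2.37 × 10⁻³ g/L = 2.37 mg/L.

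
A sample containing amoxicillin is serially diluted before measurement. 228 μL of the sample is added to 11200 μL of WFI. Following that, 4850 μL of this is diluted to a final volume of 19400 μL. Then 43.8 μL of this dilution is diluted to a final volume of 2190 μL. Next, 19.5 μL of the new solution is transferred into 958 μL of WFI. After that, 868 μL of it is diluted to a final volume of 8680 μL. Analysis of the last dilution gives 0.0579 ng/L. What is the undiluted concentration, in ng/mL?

Overall dilution factor = 50.12 × 4 × 50 × 50.13 × 10 = 5.03 × 10⁶.
Original = 0.0579 ng/L × 5.03 × 10⁶ = 2.91 × 10⁵ ng/L = 291 ng/mL.

291 ng/mL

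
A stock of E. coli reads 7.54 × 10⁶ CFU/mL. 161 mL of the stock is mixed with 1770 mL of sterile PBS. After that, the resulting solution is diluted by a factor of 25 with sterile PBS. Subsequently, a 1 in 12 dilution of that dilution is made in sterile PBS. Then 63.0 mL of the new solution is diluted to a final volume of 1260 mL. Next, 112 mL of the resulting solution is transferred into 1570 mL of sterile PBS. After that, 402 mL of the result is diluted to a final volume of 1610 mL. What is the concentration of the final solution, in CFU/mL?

1.74 CFU/mL

Overall dilution factor = 11.99 × 25 × 12 × 20 × 15.02 × 4.005 = 4.33 × 10⁶.
7.54 × 10⁶ CFU/mL / 4.33 × 10⁶ = 1.74 CFU/mL.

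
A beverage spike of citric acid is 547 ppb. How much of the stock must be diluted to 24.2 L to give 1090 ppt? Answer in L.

1090 ppt = 1.09 ppb.
V₁ = C₂V₂/C₁ = 1.09 × 24.2 / 547 = 0.0482 L.

0.0482 L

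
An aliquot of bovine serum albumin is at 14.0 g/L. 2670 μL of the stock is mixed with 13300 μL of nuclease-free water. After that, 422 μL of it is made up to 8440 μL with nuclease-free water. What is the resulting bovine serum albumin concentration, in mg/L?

117 mg/L

Overall dilution factor = 5.981 × 20 = 120.
14.0 g/L / 120 = 0.117 g/L = 117 mg/L.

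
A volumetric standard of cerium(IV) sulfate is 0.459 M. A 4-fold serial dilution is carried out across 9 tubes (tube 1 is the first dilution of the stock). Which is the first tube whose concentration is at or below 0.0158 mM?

Tube n has concentration 0.459 M / 4ⁿ.
Need 4ⁿ ≥ 0.459 M / 0.0158 mM = 2.91 × 10⁴, so n ≥ 7.41.
First such tube: n = 8.

tube 8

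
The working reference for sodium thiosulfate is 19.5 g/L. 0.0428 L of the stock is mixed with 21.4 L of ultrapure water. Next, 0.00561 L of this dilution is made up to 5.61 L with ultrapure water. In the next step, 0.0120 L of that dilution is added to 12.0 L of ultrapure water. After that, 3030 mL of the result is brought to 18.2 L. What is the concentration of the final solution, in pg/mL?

6.47 pg/mL

Overall dilution factor = 501 × 1000 × 1001 × 6.007 = 3.01 × 10⁹.
19.5 g/L / 3.01 × 10⁹ = 6.47 × 10⁻⁹ g/L = 6.47 pg/mL.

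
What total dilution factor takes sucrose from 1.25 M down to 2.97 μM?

Factor = C₀/C_target = 1.25 M / 2.97 μM = 4.21 × 10⁵.

4.21 × 10⁵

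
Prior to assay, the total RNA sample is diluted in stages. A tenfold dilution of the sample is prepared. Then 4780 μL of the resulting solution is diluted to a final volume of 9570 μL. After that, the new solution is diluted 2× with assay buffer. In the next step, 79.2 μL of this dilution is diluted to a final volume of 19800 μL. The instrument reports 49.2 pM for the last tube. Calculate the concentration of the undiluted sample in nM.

Overall dilution factor = 10 × 2.002 × 2 × 250 = 1.00 × 10⁴.
Original = 49.2 pM × 1.00 × 10⁴ = 4.93 × 10⁵ pM = 493 nM.

493 nM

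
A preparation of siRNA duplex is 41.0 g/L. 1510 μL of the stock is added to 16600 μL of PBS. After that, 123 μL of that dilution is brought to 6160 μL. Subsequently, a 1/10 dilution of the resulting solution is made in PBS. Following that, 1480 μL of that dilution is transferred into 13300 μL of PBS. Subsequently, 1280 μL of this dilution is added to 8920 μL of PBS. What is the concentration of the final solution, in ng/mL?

Overall dilution factor = 11.99 × 50.08 × 10 × 9.986 × 7.969 = 4.78 × 10⁵.
41.0 g/L / 4.78 × 10⁵ = 8.58 × 10⁻⁵ g/L = 85.8 ng/mL.

85.8 ng/mL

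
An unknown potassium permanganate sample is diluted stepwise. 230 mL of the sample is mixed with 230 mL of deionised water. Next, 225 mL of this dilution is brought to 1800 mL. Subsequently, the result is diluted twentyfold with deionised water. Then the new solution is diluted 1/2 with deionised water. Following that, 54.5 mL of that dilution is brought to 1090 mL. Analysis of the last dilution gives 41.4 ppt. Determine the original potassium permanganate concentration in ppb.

530 ppb

Overall dilution factor = 2 × 8 × 20 × 2 × 20 = 1.28 × 10⁴.
Original = 41.4 ppt × 1.28 × 10⁴ = 5.30 × 10⁵ ppt = 530 ppb.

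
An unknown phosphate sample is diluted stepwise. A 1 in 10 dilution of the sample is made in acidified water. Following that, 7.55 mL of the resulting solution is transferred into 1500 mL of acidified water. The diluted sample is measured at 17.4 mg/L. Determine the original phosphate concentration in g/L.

34.7 g/L

Overall dilution factor = 10 × 199.7 = 1997.
Original = 17.4 mg/L × 1997 = 3.47 × 10⁴ mg/L = 34.7 g/L.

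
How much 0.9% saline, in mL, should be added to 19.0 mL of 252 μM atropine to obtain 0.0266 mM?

0.0266 mM = 26.6 μM.
V₂ = C₁V₁/C₂ = 252 × 19.0 / 26.6 = 180 mL.
Diluent to add = V₂ − V₁ = 180 − 19.0 = 161 mL.

161 mL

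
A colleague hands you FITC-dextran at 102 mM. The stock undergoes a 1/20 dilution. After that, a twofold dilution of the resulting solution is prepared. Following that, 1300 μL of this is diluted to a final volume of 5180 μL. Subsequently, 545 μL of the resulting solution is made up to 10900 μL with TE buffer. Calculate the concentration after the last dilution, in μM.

Overall dilution factor = 20 × 2 × 3.985 × 20 = 3188.
102 mM / 3188 = 0.0320 mM = 32.0 μM.

32.0 μM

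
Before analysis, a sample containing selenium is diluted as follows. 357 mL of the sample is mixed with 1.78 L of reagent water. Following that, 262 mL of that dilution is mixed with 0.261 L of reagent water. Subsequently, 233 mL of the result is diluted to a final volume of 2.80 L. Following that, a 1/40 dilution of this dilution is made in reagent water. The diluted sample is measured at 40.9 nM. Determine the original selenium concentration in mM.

Overall dilution factor = 5.986 × 1.996 × 12.02 × 40 = 5744.
Original = 40.9 nM × 5744 = 2.35 × 10⁵ nM = 0.235 mM.

0.235 mM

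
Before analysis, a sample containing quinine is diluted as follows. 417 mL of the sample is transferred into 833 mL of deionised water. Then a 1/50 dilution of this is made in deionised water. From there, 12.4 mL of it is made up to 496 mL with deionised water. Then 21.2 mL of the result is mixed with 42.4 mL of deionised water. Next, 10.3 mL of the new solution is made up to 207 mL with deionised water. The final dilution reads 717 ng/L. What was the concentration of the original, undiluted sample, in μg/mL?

259 μg/mL

Overall dilution factor = 2.998 × 50 × 40 × 3 × 20.10 = 3.61 × 10⁵.
Original = 717 ng/L × 3.61 × 10⁵ = 2.59 × 10⁸ ng/L = 259 μg/mL.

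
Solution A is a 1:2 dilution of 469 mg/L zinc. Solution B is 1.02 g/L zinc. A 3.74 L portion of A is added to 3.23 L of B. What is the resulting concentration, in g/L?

0.599 g/L

C_A = 469 mg/L / 2 = 234 mg/L.
C_B = 1.02 g/L = 1020 mg/L.
C_mix = (C_A·V_A + C_B·V_B)/(V_A + V_B) = (234×3.74 + 1020×3.23) / 6.970 = 599 mg/L = 0.599 g/L.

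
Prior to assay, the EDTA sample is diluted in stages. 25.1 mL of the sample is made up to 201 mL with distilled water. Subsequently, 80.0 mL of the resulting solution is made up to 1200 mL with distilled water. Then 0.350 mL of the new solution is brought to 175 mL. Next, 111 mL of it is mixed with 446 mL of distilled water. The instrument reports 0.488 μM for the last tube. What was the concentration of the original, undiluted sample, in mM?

147 mM

Overall dilution factor = 8.008 × 15 × 500 × 5.018 = 3.01 × 10⁵.
Original = 0.488 μM × 3.01 × 10⁵ = 1.47 × 10⁵ μM = 147 mM.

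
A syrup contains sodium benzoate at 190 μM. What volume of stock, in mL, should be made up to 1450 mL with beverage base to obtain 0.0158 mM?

0.0158 mM = 15.8 μM.
V₁ = C₂V₂/C₁ = 15.8 × 1450 / 190 = 121 mL.

121 mL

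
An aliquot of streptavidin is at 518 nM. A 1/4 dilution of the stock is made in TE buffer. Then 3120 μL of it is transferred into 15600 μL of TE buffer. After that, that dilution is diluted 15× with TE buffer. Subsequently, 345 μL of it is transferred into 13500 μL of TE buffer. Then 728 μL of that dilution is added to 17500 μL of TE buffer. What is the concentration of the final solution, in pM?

Overall dilution factor = 4 × 6 × 15 × 40.13 × 25.04 = 3.62 × 10⁵.
518 nM / 3.62 × 10⁵ = 1.43 × 10⁻³ nM = 1.43 pM.

1.43 pM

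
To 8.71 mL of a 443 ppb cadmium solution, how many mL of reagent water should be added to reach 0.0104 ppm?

0.0104 ppm = 10.4 ppb.
V₂ = C₁V₁/C₂ = 443 × 8.71 / 10.4 = 371 mL.
Diluent to add = V₂ − V₁ = 371 − 8.71 = 362 mL.

362 mL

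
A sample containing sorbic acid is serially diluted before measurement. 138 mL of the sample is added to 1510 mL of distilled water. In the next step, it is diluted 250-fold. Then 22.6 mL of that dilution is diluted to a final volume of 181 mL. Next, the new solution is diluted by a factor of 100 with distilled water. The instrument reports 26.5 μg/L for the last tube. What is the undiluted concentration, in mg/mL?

63.4 mg/mL

Overall dilution factor = 11.94 × 250 × 8.009 × 100 = 2.39 × 10⁶.
Original = 26.5 μg/L × 2.39 × 10⁶ = 6.34 × 10⁷ μg/L = 63.4 mg/mL.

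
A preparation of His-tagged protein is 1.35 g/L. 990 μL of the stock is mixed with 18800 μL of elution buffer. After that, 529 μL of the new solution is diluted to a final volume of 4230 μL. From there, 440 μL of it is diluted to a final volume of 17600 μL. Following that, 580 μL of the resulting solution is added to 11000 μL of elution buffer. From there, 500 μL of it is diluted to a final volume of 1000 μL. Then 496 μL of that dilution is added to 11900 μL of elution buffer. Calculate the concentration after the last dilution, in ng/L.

212 ng/L

Overall dilution factor = 19.99 × 7.996 × 40 × 19.97 × 2 × 24.99 = 6.38 × 10⁶.
1.35 g/L / 6.38 × 10⁶ = 2.12 × 10⁻⁷ g/L = 212 ng/L.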